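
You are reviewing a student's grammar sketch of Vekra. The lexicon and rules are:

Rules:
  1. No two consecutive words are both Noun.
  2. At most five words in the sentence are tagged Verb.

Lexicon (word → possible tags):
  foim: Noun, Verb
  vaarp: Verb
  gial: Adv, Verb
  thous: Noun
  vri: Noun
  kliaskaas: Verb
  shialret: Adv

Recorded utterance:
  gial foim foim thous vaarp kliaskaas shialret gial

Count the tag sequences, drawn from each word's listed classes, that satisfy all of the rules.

7

Candidates per position — 1:gial {Adv,Verb}; 2:foim {Noun,Verb}; 3:foim {Noun,Verb}; 4:thous {Noun}; 5:vaarp {Verb}; 6:kliaskaas {Verb}; 7:shialret {Adv}; 8:gial {Adv,Verb}.
There are 16 candidate sequences in total.
Checking each against the rules leaves 7 sequences.
Count = 7.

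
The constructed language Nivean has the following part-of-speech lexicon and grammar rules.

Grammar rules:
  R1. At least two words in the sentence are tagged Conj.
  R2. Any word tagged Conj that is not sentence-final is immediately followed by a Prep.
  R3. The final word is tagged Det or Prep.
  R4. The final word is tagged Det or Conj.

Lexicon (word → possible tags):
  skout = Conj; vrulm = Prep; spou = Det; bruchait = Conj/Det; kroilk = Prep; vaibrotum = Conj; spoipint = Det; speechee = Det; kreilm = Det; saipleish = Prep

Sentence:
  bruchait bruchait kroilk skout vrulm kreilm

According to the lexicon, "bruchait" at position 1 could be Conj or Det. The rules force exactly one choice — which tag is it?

Candidates per position — 1:bruchait {Conj,Det}; 2:bruchait {Conj,Det}; 3:kroilk {Prep}; 4:skout {Conj}; 5:vrulm {Prep}; 6:kreilm {Det}.
If word 1 were Conj, no tagging could satisfy rule 2; so word 1 is Det.
If word 2 were Det, no tagging could satisfy rule 1; so word 2 is Conj.
The only consistent sequence is: Det Conj Prep Conj Prep Det.
Rule-by-rule: rule 1 satisfied; rule 2 satisfied; rule 3 satisfied; rule 4 satisfied.

Det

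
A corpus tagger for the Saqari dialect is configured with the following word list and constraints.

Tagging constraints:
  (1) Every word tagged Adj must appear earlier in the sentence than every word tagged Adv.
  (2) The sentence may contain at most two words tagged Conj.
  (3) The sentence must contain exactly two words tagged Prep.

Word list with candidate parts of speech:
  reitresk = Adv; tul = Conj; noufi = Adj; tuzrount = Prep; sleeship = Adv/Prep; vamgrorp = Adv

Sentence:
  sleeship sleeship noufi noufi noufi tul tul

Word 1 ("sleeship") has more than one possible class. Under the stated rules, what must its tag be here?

Prep

Candidates per position — 1:sleeship {Adv,Prep}; 2:sleeship {Adv,Prep}; 3:noufi {Adj}; 4:noufi {Adj}; 5:noufi {Adj}; 6:tul {Conj}; 7:tul {Conj}.
At position 1, choosing Adv makes rule 1 impossible to satisfy; hence Prep.
At position 2, choosing Adv makes rule 1 impossible to satisfy; hence Prep.
So the tagging must be: Prep Prep Adj Adj Adj Conj Conj.
Rule-by-rule: rule 1 holds; rule 2 holds; rule 3 holds.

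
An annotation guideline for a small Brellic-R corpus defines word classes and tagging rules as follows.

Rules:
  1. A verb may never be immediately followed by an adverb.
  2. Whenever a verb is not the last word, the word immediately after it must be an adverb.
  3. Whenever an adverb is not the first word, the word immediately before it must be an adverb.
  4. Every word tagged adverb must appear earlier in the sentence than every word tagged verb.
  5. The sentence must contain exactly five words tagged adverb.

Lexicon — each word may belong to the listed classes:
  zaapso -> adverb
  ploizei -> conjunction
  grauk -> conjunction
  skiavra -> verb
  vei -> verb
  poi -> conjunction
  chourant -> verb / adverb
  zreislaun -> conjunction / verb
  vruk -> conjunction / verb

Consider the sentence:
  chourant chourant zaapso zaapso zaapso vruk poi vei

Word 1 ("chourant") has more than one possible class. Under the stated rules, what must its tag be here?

adverb

Candidates per position — 1:chourant {verb,adverb}; 2:chourant {verb,adverb}; 3:zaapso {adverb}; 4:zaapso {adverb}; 5:zaapso {adverb}; 6:vruk {conjunction,verb}; 7:poi {conjunction}; 8:vei {verb}.
At position 1, choosing verb makes rule 1 impossible to satisfy; hence adverb.
At position 2, choosing verb makes rule 1 impossible to satisfy; hence adverb.
At position 6, choosing verb makes rule 2 impossible to satisfy; hence conjunction.
The unique satisfying tagging is: adverb adverb adverb adverb adverb conjunction conjunction verb.
Checking: rule 1 ✓; rule 2 ✓; rule 3 ✓; rule 4 ✓; rule 5 ✓.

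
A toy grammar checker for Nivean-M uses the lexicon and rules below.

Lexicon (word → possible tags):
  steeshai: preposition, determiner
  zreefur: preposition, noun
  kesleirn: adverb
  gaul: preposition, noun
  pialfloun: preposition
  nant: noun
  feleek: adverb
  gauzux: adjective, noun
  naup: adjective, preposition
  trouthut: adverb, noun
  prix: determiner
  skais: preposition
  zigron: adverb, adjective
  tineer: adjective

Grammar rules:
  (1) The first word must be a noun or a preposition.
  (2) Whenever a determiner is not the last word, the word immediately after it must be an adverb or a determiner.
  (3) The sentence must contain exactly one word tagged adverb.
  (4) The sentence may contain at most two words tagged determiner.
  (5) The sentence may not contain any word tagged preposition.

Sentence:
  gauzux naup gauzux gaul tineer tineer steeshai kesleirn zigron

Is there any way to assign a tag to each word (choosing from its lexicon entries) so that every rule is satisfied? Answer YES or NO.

Candidates per position — 1:gauzux {adjective,noun}; 2:naup {adjective,preposition}; 3:gauzux {adjective,noun}; 4:gaul {preposition,noun}; 5:tineer {adjective}; 6:tineer {adjective}; 7:steeshai {preposition,determiner}; 8:kesleirn {adverb}; 9:zigron {adverb,adjective}.
One satisfying assignment: noun adjective adjective noun adjective adjective determiner adverb adjective.
Rule-by-rule: rule 1 holds; rule 2 holds; rule 3 holds; rule 4 holds; rule 5 holds.

YES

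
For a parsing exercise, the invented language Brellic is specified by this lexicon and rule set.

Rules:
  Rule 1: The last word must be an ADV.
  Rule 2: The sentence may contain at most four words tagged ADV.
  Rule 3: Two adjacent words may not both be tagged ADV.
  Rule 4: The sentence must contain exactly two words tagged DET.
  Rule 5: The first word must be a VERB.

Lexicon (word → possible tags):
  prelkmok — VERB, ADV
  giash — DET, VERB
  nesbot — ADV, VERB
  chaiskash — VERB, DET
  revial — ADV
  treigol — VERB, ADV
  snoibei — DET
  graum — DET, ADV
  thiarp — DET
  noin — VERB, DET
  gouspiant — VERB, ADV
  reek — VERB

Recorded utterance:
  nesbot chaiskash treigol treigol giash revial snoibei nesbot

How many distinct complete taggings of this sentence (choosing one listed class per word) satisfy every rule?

Candidates per position — 1:nesbot {ADV,VERB}; 2:chaiskash {VERB,DET}; 3:treigol {VERB,ADV}; 4:treigol {VERB,ADV}; 5:giash {DET,VERB}; 6:revial {ADV}; 7:snoibei {DET}; 8:nesbot {ADV,VERB}.
There are 64 candidate sequences in total.
Checking each against the rules leaves 6 sequences.
Count = 6.

6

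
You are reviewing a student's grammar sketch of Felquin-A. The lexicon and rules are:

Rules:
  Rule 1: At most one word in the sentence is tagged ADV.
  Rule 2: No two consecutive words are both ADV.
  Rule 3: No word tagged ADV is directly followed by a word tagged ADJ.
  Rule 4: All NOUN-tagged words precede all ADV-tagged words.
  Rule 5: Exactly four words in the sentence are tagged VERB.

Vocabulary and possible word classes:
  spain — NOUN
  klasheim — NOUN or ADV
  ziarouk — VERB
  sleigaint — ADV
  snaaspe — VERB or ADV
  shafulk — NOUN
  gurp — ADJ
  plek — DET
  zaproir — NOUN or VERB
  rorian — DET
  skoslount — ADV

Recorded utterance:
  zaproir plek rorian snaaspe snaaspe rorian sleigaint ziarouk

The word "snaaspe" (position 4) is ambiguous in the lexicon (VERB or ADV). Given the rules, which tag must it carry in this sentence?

VERB

Candidates per position — 1:zaproir {NOUN,VERB}; 2:plek {DET}; 3:rorian {DET}; 4:snaaspe {VERB,ADV}; 5:snaaspe {VERB,ADV}; 6:rorian {DET}; 7:sleigaint {ADV}; 8:ziarouk {VERB}.
Word 1 cannot be NOUN — rule 5 would then fail for every completion. It is VERB.
Word 4 cannot be ADV — rule 1 would then fail for every completion. It is VERB.
Word 5 cannot be ADV — rule 1 would then fail for every completion. It is VERB.
The unique satisfying tagging is: VERB DET DET VERB VERB DET ADV VERB.
Verifying each rule — rule 1 ✓; rule 2 ✓; rule 3 ✓; rule 4 ✓; rule 5 ✓.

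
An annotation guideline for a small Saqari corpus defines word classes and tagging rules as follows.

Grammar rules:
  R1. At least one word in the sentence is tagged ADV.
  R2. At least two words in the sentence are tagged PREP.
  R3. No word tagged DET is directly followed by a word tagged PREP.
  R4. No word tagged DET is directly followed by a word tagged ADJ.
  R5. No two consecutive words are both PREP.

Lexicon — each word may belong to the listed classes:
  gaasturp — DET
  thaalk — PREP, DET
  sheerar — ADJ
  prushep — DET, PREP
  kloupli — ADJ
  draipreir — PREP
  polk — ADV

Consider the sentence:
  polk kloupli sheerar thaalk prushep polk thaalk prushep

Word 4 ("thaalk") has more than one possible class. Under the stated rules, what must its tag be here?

PREP

Candidates per position — 1:polk {ADV}; 2:kloupli {ADJ}; 3:sheerar {ADJ}; 4:thaalk {PREP,DET}; 5:prushep {DET,PREP}; 6:polk {ADV}; 7:thaalk {PREP,DET}; 8:prushep {DET,PREP}.
Position 4: the remaining choice is settled jointly with positions 5, 7, 8 — only PREP at position 4 is part of a tagging that satisfies every rule.
The unique satisfying tagging is: ADV ADJ ADJ PREP DET ADV PREP DET.
Checking: rule 1 ok; rule 2 ok; rule 3 ok; rule 4 ok; rule 5 ok.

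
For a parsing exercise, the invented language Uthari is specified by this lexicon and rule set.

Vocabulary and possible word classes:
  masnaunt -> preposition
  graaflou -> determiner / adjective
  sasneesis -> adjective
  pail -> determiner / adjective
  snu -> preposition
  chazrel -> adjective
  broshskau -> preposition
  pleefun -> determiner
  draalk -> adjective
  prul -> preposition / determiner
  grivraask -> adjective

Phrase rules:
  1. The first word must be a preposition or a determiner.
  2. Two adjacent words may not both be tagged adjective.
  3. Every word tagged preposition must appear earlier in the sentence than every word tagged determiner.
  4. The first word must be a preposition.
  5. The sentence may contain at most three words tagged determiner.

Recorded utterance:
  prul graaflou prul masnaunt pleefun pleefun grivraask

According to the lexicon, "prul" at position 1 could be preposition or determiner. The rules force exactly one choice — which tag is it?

Candidates per position — 1:prul {preposition,determiner}; 2:graaflou {determiner,adjective}; 3:prul {preposition,determiner}; 4:masnaunt {preposition}; 5:pleefun {determiner}; 6:pleefun {determiner}; 7:grivraask {adjective}.
At position 1, choosing determiner makes rule 3 impossible to satisfy; hence preposition.
At position 2, choosing determiner makes rule 3 impossible to satisfy; hence adjective.
At position 3, choosing determiner makes rule 3 impossible to satisfy; hence preposition.
That leaves exactly one tagging: preposition adjective preposition preposition determiner determiner adjective.
Checking: rule 1 ✓; rule 2 ✓; rule 3 ✓; rule 4 ✓; rule 5 ✓.

preposition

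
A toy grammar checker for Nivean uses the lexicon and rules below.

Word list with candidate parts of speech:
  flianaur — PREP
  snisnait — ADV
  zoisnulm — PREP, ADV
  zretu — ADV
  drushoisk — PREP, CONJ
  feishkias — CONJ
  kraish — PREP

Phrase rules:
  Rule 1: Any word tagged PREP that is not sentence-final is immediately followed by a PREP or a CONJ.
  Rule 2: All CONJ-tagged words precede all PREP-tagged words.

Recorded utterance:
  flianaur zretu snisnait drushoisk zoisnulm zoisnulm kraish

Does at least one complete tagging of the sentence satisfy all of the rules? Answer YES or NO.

NO

Candidates per position — 1:flianaur {PREP}; 2:zretu {ADV}; 3:snisnait {ADV}; 4:drushoisk {PREP,CONJ}; 5:zoisnulm {PREP,ADV}; 6:zoisnulm {PREP,ADV}; 7:kraish {PREP}.
Rule 1 cannot be satisfied by any choice of tags from the lexicon.
So there is no consistent tagging.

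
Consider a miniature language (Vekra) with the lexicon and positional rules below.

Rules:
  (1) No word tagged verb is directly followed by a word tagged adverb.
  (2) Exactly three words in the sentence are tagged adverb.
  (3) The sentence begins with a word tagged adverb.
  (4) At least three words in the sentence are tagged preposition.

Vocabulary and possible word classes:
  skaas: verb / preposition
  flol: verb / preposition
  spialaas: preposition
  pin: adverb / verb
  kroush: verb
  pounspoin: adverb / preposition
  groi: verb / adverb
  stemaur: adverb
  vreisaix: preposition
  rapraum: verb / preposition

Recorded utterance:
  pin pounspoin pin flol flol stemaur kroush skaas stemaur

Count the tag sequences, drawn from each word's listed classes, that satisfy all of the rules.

2

Candidates per position — 1:pin {adverb,verb}; 2:pounspoin {adverb,preposition}; 3:pin {adverb,verb}; 4:flol {verb,preposition}; 5:flol {verb,preposition}; 6:stemaur {adverb}; 7:kroush {verb}; 8:skaas {verb,preposition}; 9:stemaur {adverb}.
There are 64 candidate sequences in total.
The sequences that satisfy every rule: adverb preposition verb verb preposition adverb verb preposition adverb; adverb preposition verb preposition preposition adverb verb preposition adverb.
Count = 2.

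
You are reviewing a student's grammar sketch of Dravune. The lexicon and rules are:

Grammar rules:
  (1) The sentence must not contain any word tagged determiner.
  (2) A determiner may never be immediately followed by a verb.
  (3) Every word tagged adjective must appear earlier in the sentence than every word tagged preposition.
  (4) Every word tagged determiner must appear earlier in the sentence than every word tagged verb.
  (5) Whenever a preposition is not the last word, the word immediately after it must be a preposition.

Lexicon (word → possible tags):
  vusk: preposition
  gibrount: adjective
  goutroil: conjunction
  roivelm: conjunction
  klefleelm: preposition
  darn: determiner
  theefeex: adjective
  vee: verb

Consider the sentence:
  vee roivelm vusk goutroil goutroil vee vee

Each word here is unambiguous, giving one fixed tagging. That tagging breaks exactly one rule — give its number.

5

Fixed tagging: verb conjunction preposition conjunction conjunction verb verb.
Checking each rule: R1 ok, R2 ok, R3 ok, R4 ok, R5 fails.
Only rule 5 fails.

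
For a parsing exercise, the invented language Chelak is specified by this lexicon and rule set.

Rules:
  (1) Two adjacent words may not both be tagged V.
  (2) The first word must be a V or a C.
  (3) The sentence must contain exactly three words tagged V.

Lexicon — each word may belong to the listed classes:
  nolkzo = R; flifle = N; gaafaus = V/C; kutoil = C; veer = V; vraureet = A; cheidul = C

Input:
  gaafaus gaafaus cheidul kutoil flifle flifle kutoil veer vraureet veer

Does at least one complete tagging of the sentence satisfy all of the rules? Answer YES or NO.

Candidates per position — 1:gaafaus {V,C}; 2:gaafaus {V,C}; 3:cheidul {C}; 4:kutoil {C}; 5:flifle {N}; 6:flifle {N}; 7:kutoil {C}; 8:veer {V}; 9:vraureet {A}; 10:veer {V}.
One satisfying assignment: C V C C N N C V A V.
Checking: rule 1 holds; rule 2 holds; rule 3 holds.

YES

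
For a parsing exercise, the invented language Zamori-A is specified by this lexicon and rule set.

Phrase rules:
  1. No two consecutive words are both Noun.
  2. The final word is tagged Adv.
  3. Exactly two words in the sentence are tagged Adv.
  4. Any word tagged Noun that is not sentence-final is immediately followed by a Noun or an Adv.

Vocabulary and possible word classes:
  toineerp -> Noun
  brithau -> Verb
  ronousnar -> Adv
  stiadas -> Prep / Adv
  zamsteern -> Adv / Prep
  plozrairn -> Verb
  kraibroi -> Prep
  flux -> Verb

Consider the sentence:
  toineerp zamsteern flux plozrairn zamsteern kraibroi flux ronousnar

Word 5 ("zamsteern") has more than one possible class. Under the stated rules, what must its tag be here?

Candidates per position — 1:toineerp {Noun}; 2:zamsteern {Adv,Prep}; 3:flux {Verb}; 4:plozrairn {Verb}; 5:zamsteern {Adv,Prep}; 6:kraibroi {Prep}; 7:flux {Verb}; 8:ronousnar {Adv}.
Word 2 cannot be Prep — rule 4 would then fail for every completion. It is Adv.
Word 5 cannot be Adv — rule 3 would then fail for every completion. It is Prep.
The only consistent sequence is: Noun Adv Verb Verb Prep Prep Verb Adv.
Checking: rule 1 holds; rule 2 holds; rule 3 holds; rule 4 holds.

Prep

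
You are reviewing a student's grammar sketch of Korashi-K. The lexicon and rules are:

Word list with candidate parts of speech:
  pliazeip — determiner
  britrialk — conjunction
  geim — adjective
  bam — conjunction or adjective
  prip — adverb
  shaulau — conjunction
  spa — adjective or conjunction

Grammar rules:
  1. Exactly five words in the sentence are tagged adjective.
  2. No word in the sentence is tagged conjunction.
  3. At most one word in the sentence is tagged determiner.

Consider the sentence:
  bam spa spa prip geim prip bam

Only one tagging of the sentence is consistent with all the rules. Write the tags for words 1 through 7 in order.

Candidates per position — 1:bam {conjunction,adjective}; 2:spa {adjective,conjunction}; 3:spa {adjective,conjunction}; 4:prip {adverb}; 5:geim {adjective}; 6:prip {adverb}; 7:bam {conjunction,adjective}.
At position 1, choosing conjunction makes rule 1 impossible to satisfy; hence adjective.
At position 2, choosing conjunction makes rule 1 impossible to satisfy; hence adjective.
At position 3, choosing conjunction makes rule 1 impossible to satisfy; hence adjective.
At position 7, choosing conjunction makes rule 1 impossible to satisfy; hence adjective.
So the tagging must be: adjective adjective adjective adverb adjective adverb adjective.
Check: rule 1 ok; rule 2 ok; rule 3 ok.

adjective adjective adjective adverb adjective adverb adjective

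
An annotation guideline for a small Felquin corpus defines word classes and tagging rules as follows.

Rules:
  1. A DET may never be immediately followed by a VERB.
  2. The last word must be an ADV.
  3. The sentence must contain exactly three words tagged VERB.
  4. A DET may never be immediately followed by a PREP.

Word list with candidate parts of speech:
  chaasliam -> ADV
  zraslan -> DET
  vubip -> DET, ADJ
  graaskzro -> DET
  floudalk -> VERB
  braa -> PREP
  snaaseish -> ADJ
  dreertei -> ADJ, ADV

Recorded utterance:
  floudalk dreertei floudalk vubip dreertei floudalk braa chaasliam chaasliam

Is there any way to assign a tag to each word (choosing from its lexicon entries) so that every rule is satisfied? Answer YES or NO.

Candidates per position — 1:floudalk {VERB}; 2:dreertei {ADJ,ADV}; 3:floudalk {VERB}; 4:vubip {DET,ADJ}; 5:dreertei {ADJ,ADV}; 6:floudalk {VERB}; 7:braa {PREP}; 8:chaasliam {ADV}; 9:chaasliam {ADV}.
One satisfying assignment: VERB ADV VERB DET ADV VERB PREP ADV ADV.
Rule-by-rule: rule 1 holds; rule 2 holds; rule 3 holds; rule 4 holds.

YES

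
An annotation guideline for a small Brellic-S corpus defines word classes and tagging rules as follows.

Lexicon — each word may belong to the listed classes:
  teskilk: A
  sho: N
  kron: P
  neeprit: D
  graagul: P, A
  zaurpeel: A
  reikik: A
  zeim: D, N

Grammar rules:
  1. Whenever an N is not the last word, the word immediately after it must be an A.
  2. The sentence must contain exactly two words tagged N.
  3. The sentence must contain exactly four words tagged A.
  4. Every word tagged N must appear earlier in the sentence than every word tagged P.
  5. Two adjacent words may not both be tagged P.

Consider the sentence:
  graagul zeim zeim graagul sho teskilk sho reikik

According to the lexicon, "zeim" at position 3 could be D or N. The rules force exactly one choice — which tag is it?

D

Candidates per position — 1:graagul {P,A}; 2:zeim {D,N}; 3:zeim {D,N}; 4:graagul {P,A}; 5:sho {N}; 6:teskilk {A}; 7:sho {N}; 8:reikik {A}.
If word 1 were P, no tagging could satisfy rule 3; so word 1 is A.
If word 2 were N, no tagging could satisfy rule 1; so word 2 is D.
If word 3 were N, no tagging could satisfy rule 2; so word 3 is D.
If word 4 were P, no tagging could satisfy rule 3; so word 4 is A.
That leaves exactly one tagging: A D D A N A N A.
Check: rule 1 holds; rule 2 holds; rule 3 holds; rule 4 holds; rule 5 holds.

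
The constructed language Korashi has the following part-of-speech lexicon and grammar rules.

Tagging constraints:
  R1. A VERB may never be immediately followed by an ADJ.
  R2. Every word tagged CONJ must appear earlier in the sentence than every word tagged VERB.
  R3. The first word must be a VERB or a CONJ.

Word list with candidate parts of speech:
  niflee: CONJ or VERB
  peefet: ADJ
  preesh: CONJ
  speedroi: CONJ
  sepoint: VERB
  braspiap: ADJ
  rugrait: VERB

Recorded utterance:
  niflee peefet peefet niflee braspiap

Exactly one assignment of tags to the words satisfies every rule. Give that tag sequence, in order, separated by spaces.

CONJ ADJ ADJ CONJ ADJ

Candidates per position — 1:niflee {CONJ,VERB}; 2:peefet {ADJ}; 3:peefet {ADJ}; 4:niflee {CONJ,VERB}; 5:braspiap {ADJ}.
At position 1, choosing VERB makes rule 1 impossible to satisfy; hence CONJ.
At position 4, choosing VERB makes rule 1 impossible to satisfy; hence CONJ.
So the tagging must be: CONJ ADJ ADJ CONJ ADJ.
Rule-by-rule: rule 1 ok; rule 2 ok; rule 3 ok.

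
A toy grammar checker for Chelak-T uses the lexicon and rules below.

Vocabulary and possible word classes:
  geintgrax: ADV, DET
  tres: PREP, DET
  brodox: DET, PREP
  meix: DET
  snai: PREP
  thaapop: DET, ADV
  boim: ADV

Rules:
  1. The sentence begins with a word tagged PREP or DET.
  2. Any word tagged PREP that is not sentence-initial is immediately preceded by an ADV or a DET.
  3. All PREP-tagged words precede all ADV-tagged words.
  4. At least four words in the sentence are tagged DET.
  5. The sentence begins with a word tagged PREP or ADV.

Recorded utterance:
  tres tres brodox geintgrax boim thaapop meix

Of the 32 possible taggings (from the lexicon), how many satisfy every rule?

4

Candidates per position — 1:tres {PREP,DET}; 2:tres {PREP,DET}; 3:brodox {DET,PREP}; 4:geintgrax {ADV,DET}; 5:boim {ADV}; 6:thaapop {DET,ADV}; 7:meix {DET}.
There are 32 candidate sequences in total.
The sequences that satisfy every rule: PREP DET DET ADV ADV DET DET; PREP DET DET DET ADV DET DET; PREP DET DET DET ADV ADV DET; PREP DET PREP DET ADV DET DET.
Count = 4.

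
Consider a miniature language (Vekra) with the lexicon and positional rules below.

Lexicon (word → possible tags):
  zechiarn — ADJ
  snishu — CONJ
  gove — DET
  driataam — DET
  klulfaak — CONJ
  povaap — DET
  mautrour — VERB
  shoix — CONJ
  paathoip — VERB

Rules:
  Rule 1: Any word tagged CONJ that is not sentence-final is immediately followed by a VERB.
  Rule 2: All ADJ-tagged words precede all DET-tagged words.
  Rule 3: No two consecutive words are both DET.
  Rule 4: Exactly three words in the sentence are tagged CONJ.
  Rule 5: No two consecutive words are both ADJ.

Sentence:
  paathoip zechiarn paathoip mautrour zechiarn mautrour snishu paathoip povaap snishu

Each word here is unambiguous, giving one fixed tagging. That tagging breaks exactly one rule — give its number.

4

Fixed tagging: VERB ADJ VERB VERB ADJ VERB CONJ VERB DET CONJ.
Applying the rules: R1 holds, R2 holds, R3 holds, R4 violated, R5 holds.
Only rule 4 fails.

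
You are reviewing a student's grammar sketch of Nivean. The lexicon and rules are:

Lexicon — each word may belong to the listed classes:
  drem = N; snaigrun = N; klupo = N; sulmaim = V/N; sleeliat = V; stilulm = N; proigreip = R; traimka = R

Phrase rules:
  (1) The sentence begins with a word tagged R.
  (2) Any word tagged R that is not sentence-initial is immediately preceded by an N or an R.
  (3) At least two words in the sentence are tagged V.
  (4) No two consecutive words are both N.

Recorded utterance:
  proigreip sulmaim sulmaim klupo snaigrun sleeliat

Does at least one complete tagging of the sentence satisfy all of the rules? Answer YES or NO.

NO

Candidates per position — 1:proigreip {R}; 2:sulmaim {V,N}; 3:sulmaim {V,N}; 4:klupo {N}; 5:snaigrun {N}; 6:sleeliat {V}.
Rule 4 cannot be satisfied by any choice of tags from the lexicon.
So there is no consistent tagging.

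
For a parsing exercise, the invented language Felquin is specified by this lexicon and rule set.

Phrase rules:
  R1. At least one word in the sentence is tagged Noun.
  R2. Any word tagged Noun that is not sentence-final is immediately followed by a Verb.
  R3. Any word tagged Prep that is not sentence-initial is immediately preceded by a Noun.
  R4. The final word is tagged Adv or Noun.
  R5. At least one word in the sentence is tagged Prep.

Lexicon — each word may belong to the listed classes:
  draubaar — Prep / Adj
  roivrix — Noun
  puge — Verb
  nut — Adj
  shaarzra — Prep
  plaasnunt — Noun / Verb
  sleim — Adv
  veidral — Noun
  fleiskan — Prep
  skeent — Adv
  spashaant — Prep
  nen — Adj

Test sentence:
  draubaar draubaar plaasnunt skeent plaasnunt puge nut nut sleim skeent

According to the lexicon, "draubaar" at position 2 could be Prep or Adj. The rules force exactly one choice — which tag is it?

Candidates per position — 1:draubaar {Prep,Adj}; 2:draubaar {Prep,Adj}; 3:plaasnunt {Noun,Verb}; 4:skeent {Adv}; 5:plaasnunt {Noun,Verb}; 6:puge {Verb}; 7:nut {Adj}; 8:nut {Adj}; 9:sleim {Adv}; 10:skeent {Adv}.
If word 2 were Prep, no tagging could satisfy rule 3; so word 2 is Adj.
If word 3 were Noun, no tagging could satisfy rule 2; so word 3 is Verb.
If word 5 were Verb, no tagging could satisfy rule 1; so word 5 is Noun.
If word 1 were Adj, no tagging could satisfy rule 5; so word 1 is Prep.
That leaves exactly one tagging: Prep Adj Verb Adv Noun Verb Adj Adj Adv Adv.
Check: rule 1 ok; rule 2 ok; rule 3 ok; rule 4 ok; rule 5 ok.

Adj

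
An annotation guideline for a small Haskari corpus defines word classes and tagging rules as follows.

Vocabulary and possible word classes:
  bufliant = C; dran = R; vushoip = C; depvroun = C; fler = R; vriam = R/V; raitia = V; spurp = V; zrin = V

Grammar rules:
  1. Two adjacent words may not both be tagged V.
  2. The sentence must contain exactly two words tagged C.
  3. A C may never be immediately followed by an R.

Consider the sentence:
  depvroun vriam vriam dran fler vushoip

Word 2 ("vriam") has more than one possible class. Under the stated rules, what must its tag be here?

Candidates per position — 1:depvroun {C}; 2:vriam {R,V}; 3:vriam {R,V}; 4:dran {R}; 5:fler {R}; 6:vushoip {C}.
Word 2 cannot be R — rule 3 would then fail for every completion. It is V.
Word 3 cannot be V — rule 1 would then fail for every completion. It is R.
So the tagging must be: C V R R R C.
Checking: rule 1 ✓; rule 2 ✓; rule 3 ✓.

V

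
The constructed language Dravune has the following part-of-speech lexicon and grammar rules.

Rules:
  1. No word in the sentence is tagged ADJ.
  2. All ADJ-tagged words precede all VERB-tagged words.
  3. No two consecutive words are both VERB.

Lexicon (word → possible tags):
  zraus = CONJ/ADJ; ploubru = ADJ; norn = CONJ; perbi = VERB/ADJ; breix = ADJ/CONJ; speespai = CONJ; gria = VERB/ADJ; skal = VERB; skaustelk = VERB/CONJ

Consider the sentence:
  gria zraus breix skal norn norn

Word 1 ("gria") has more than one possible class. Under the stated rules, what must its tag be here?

VERB

Candidates per position — 1:gria {VERB,ADJ}; 2:zraus {CONJ,ADJ}; 3:breix {ADJ,CONJ}; 4:skal {VERB}; 5:norn {CONJ}; 6:norn {CONJ}.
Position 1: ADJ is ruled out by rule 1; that leaves VERB.
Position 2: ADJ is ruled out by rule 1; that leaves CONJ.
Position 3: ADJ is ruled out by rule 1; that leaves CONJ.
That leaves exactly one tagging: VERB CONJ CONJ VERB CONJ CONJ.
Check: rule 1 ✓; rule 2 ✓; rule 3 ✓.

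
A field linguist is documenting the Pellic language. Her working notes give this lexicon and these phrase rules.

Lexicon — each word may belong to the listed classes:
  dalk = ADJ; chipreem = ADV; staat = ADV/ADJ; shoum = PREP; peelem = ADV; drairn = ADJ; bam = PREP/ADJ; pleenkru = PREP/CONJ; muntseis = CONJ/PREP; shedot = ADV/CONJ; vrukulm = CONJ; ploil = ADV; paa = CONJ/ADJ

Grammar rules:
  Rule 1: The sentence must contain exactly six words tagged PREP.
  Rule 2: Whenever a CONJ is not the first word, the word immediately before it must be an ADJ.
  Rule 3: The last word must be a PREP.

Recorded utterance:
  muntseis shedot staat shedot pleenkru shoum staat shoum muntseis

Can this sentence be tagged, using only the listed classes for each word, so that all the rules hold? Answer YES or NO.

NO

Candidates per position — 1:muntseis {CONJ,PREP}; 2:shedot {ADV,CONJ}; 3:staat {ADV,ADJ}; 4:shedot {ADV,CONJ}; 5:pleenkru {PREP,CONJ}; 6:shoum {PREP}; 7:staat {ADV,ADJ}; 8:shoum {PREP}; 9:muntseis {CONJ,PREP}.
Rule 1 cannot be satisfied by any choice of tags from the lexicon.
So there is no consistent tagging.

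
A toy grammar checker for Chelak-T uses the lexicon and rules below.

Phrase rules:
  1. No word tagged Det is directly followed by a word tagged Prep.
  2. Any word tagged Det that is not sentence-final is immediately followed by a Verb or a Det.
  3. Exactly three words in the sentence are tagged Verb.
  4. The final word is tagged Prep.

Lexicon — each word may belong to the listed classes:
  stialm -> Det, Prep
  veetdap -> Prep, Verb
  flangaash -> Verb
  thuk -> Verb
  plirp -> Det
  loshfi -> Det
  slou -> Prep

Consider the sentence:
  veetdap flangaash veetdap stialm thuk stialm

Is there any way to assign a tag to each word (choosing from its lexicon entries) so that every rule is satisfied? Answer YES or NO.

YES

Candidates per position — 1:veetdap {Prep,Verb}; 2:flangaash {Verb}; 3:veetdap {Prep,Verb}; 4:stialm {Det,Prep}; 5:thuk {Verb}; 6:stialm {Det,Prep}.
One satisfying assignment: Prep Verb Verb Prep Verb Prep.
Check: rule 1 ok; rule 2 ok; rule 3 ok; rule 4 ok.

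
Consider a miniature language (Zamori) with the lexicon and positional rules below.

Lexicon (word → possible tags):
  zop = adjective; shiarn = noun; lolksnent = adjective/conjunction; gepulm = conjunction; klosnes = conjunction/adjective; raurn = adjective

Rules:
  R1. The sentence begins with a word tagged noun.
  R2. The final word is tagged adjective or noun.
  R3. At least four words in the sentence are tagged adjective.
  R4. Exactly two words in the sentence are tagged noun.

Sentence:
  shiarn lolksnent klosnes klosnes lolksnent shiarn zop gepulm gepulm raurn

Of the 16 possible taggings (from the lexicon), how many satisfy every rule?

Candidates per position — 1:shiarn {noun}; 2:lolksnent {adjective,conjunction}; 3:klosnes {conjunction,adjective}; 4:klosnes {conjunction,adjective}; 5:lolksnent {adjective,conjunction}; 6:shiarn {noun}; 7:zop {adjective}; 8:gepulm {conjunction}; 9:gepulm {conjunction}; 10:raurn {adjective}.
There are 16 candidate sequences in total.
Checking each against the rules leaves 11 sequences.
Count = 11.

11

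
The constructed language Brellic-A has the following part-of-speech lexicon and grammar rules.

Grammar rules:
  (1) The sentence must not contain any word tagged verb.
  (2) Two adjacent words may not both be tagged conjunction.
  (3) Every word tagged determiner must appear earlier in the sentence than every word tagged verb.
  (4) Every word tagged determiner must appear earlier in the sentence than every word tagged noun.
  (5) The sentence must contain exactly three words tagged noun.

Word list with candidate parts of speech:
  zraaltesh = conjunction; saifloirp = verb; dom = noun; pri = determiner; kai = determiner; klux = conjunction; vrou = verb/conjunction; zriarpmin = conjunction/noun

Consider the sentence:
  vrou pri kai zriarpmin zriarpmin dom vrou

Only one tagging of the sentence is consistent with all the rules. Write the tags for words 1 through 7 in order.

Candidates per position — 1:vrou {verb,conjunction}; 2:pri {determiner}; 3:kai {determiner}; 4:zriarpmin {conjunction,noun}; 5:zriarpmin {conjunction,noun}; 6:dom {noun}; 7:vrou {verb,conjunction}.
At position 1, choosing verb makes rule 1 impossible to satisfy; hence conjunction.
At position 4, choosing conjunction makes rule 5 impossible to satisfy; hence noun.
At position 5, choosing conjunction makes rule 5 impossible to satisfy; hence noun.
At position 7, choosing verb makes rule 1 impossible to satisfy; hence conjunction.
That leaves exactly one tagging: conjunction determiner determiner noun noun noun conjunction.
Verifying each rule — rule 1 ok; rule 2 ok; rule 3 ok; rule 4 ok; rule 5 ok.

conjunction determiner determiner noun noun noun conjunction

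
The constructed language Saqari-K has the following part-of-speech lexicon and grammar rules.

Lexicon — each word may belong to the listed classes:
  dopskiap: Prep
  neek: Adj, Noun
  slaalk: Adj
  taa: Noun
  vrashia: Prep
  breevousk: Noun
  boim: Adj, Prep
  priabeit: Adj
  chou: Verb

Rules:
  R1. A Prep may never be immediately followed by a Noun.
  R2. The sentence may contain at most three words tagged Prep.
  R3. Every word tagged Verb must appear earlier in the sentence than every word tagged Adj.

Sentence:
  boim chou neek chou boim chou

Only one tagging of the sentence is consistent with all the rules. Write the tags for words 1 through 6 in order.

Candidates per position — 1:boim {Adj,Prep}; 2:chou {Verb}; 3:neek {Adj,Noun}; 4:chou {Verb}; 5:boim {Adj,Prep}; 6:chou {Verb}.
If word 1 were Adj, no tagging could satisfy rule 3; so word 1 is Prep.
If word 3 were Adj, no tagging could satisfy rule 3; so word 3 is Noun.
If word 5 were Adj, no tagging could satisfy rule 3; so word 5 is Prep.
The only consistent sequence is: Prep Verb Noun Verb Prep Verb.
Verifying each rule — rule 1 ✓; rule 2 ✓; rule 3 ✓.

Prep Verb Noun Verb Prep Verb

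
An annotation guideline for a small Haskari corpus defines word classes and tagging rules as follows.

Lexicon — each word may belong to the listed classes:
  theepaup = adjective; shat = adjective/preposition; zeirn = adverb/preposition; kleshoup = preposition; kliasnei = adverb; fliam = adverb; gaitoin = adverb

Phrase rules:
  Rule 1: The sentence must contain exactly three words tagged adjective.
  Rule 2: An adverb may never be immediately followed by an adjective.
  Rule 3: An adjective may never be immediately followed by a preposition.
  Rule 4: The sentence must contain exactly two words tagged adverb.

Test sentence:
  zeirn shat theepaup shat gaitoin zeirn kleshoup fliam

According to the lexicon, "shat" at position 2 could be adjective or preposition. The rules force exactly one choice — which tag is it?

adjective

Candidates per position — 1:zeirn {adverb,preposition}; 2:shat {adjective,preposition}; 3:theepaup {adjective}; 4:shat {adjective,preposition}; 5:gaitoin {adverb}; 6:zeirn {adverb,preposition}; 7:kleshoup {preposition}; 8:fliam {adverb}.
At position 1, choosing adverb makes rule 4 impossible to satisfy; hence preposition.
At position 2, choosing preposition makes rule 1 impossible to satisfy; hence adjective.
At position 4, choosing preposition makes rule 1 impossible to satisfy; hence adjective.
At position 6, choosing adverb makes rule 4 impossible to satisfy; hence preposition.
The unique satisfying tagging is: preposition adjective adjective adjective adverb preposition preposition adverb.
Rule-by-rule: rule 1 holds; rule 2 holds; rule 3 holds; rule 4 holds.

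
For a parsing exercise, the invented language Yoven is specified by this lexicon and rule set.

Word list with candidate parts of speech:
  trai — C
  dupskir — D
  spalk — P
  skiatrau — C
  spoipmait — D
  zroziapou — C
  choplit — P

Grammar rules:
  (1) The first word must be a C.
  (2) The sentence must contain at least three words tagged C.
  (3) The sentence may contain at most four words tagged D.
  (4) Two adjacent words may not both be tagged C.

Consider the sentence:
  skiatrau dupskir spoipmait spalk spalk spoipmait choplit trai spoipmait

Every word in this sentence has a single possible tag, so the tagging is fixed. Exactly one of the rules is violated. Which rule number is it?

2

Fixed tagging: C D D P P D P C D.
Checking each rule: R1 ✓, R2 ✗, R3 ✓, R4 ✓.
Only rule 2 fails.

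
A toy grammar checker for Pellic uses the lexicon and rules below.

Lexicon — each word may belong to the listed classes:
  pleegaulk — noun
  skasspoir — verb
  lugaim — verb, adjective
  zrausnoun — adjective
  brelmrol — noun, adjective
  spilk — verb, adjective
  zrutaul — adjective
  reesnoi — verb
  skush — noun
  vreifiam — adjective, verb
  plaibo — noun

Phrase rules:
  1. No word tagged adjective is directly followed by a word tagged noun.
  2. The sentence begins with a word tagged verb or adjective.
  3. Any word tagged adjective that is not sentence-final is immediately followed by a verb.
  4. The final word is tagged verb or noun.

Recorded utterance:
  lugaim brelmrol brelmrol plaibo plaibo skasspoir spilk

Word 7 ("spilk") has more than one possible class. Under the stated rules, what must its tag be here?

verb

Candidates per position — 1:lugaim {verb,adjective}; 2:brelmrol {noun,adjective}; 3:brelmrol {noun,adjective}; 4:plaibo {noun}; 5:plaibo {noun}; 6:skasspoir {verb}; 7:spilk {verb,adjective}.
At position 1, choosing adjective makes rule 1 impossible to satisfy; hence verb.
At position 2, choosing adjective makes rule 1 impossible to satisfy; hence noun.
At position 3, choosing adjective makes rule 1 impossible to satisfy; hence noun.
At position 7, choosing adjective makes rule 4 impossible to satisfy; hence verb.
So the tagging must be: verb noun noun noun noun verb verb.
Checking: rule 1 ok; rule 2 ok; rule 3 ok; rule 4 ok.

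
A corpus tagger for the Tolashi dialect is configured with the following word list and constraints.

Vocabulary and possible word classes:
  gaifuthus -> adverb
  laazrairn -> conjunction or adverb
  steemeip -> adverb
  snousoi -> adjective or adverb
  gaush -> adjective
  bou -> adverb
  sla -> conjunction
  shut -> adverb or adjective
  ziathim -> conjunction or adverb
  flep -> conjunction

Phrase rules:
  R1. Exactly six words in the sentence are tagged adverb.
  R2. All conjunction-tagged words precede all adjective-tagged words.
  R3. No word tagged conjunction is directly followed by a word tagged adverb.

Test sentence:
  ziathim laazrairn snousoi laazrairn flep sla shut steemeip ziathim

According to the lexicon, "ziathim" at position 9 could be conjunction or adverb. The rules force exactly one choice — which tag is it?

adverb

Candidates per position — 1:ziathim {conjunction,adverb}; 2:laazrairn {conjunction,adverb}; 3:snousoi {adjective,adverb}; 4:laazrairn {conjunction,adverb}; 5:flep {conjunction}; 6:sla {conjunction}; 7:shut {adverb,adjective}; 8:steemeip {adverb}; 9:ziathim {conjunction,adverb}.
If word 3 were adjective, no tagging could satisfy rule 2; so word 3 is adverb.
If word 7 were adverb, no tagging could satisfy rule 3; so word 7 is adjective.
If word 9 were conjunction, no tagging could satisfy rule 1; so word 9 is adverb.
If word 1 were conjunction, no tagging could satisfy rule 1; so word 1 is adverb.
If word 2 were conjunction, no tagging could satisfy rule 1; so word 2 is adverb.
If word 4 were conjunction, no tagging could satisfy rule 1; so word 4 is adverb.
So the tagging must be: adverb adverb adverb adverb conjunction conjunction adjective adverb adverb.
Checking: rule 1 ✓; rule 2 ✓; rule 3 ✓.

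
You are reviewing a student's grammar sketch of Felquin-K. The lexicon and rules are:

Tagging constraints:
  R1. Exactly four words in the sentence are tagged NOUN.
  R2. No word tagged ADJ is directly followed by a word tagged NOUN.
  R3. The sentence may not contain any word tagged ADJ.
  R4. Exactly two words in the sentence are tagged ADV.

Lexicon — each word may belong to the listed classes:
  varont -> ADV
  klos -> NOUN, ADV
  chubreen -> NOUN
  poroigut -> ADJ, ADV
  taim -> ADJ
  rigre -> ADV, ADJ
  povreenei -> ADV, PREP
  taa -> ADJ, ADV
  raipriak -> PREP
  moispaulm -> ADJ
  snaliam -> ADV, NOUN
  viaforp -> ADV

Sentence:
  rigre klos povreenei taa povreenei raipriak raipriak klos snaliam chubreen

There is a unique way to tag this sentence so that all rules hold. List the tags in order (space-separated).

ADV NOUN PREP ADV PREP PREP PREP NOUN NOUN NOUN

Candidates per position — 1:rigre {ADV,ADJ}; 2:klos {NOUN,ADV}; 3:povreenei {ADV,PREP}; 4:taa {ADJ,ADV}; 5:povreenei {ADV,PREP}; 6:raipriak {PREP}; 7:raipriak {PREP}; 8:klos {NOUN,ADV}; 9:snaliam {ADV,NOUN}; 10:chubreen {NOUN}.
If word 1 were ADJ, no tagging could satisfy rule 3; so word 1 is ADV.
If word 2 were ADV, no tagging could satisfy rule 1; so word 2 is NOUN.
If word 4 were ADJ, no tagging could satisfy rule 3; so word 4 is ADV.
If word 5 were ADV, no tagging could satisfy rule 4; so word 5 is PREP.
If word 8 were ADV, no tagging could satisfy rule 1; so word 8 is NOUN.
If word 9 were ADV, no tagging could satisfy rule 1; so word 9 is NOUN.
If word 3 were ADV, no tagging could satisfy rule 4; so word 3 is PREP.
So the tagging must be: ADV NOUN PREP ADV PREP PREP PREP NOUN NOUN NOUN.
Check: rule 1 ok; rule 2 ok; rule 3 ok; rule 4 ok.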